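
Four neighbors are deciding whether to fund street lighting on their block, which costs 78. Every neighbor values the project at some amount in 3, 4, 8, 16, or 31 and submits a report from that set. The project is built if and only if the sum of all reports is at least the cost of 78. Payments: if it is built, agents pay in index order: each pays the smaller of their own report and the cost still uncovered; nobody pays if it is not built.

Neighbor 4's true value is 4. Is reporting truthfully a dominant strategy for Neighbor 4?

Yes

Check each profile of the others' reports and compare truth against every alternative report.
Others report (16, 31, 31): truth gives 4, best alternative gives 4.
Others report (31, 16, 31): truth gives 4, best alternative gives 4.
Others report (31, 31, 16): truth gives 4, best alternative gives 4.
Others report (31, 31, 31): truth gives 4, best alternative gives 4.
Others report (3, 3, 3): truth gives 0, best alternative gives 0.
Others report (3, 3, 4): truth gives 0, best alternative gives 0.
(Remaining 119 profiles checked similarly; truth is weakly best in each.)
In every case the truthful report is at least as good as any alternative, so it is a dominant strategy.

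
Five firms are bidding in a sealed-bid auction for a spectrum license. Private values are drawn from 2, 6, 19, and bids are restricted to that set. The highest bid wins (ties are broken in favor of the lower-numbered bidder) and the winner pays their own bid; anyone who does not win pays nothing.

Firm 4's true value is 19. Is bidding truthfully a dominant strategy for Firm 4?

Consider the case where Firm 1 bids 2, Firm 2 bids 2, Firm 3 bids 2 and Firm 5 bids 2.
Truthful bid 19: wins, pays 19, utility 19 - 19 = 0.
Bid 6 instead: wins, pays 6, utility 19 - 6 = 13.
Since 13 > 0, bidding 6 is strictly better here, so truthful bidding is not dominant.

No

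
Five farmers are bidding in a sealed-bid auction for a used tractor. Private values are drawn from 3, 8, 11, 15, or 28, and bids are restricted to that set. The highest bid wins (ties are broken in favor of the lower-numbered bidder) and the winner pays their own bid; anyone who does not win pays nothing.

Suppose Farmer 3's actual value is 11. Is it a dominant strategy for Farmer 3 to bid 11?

Consider the case where Farmer 1 bids 3, Farmer 2 bids 3, Farmer 4 bids 3 and Farmer 5 bids 3.
Truthful bid 11: wins, pays 11, utility 11 - 11 = 0.
Bid 8 instead: wins, pays 8, utility 11 - 8 = 3.
Since 3 > 0, bidding 8 is strictly better here, so truthful bidding is not dominant.

No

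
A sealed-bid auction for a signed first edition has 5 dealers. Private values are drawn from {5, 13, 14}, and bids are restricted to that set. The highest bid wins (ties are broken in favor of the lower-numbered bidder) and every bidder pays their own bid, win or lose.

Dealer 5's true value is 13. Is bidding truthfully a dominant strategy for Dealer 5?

Consider the case where Dealer 1 bids 5, Dealer 2 bids 5, Dealer 3 bids 5 and Dealer 4 bids 13.
Truthful bid 13: loses but pays 13, utility -13.
Bid 5 instead: loses but pays 5, utility -5.
Since -5 > -13, bidding 5 is strictly better here, so truthful bidding is not dominant.

No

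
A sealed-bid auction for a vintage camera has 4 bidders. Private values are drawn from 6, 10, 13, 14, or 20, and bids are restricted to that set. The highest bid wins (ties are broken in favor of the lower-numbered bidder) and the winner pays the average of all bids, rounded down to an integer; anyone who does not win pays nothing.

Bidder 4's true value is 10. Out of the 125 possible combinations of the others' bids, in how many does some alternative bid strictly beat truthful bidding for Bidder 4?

9

Others bid (6, 6, 10): truth gives 0; bid 13 gives 2 > 0. Violating.
Others bid (6, 6, 13): truth gives 0; bid 14 gives 1 > 0. Violating.
Others bid (6, 10, 6): truth gives 0; bid 13 gives 2 > 0. Violating.
Others bid (6, 10, 10): truth gives 0; bid 13 gives 1 > 0. Violating.
Others bid (6, 6, 6): truth gives 3; no alternative beats it.
Others bid (6, 6, 14): truth gives 0; no alternative beats it.
(Checking all 125 profiles: 9 have a profitable deviation, 116 do not.)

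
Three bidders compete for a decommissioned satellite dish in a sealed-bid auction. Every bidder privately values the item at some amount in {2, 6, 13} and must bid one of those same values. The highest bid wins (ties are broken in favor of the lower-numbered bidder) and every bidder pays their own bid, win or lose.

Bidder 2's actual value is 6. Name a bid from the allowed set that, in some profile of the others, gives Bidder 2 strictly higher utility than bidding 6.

Suppose Bidder 1 bids 2 and Bidder 3 bids 13.
Bid 6: loses but pays 6, utility -6.
Bid 2: loses but pays 2, utility -2.
So bidding 2 beats truth here (-2 > -6).

2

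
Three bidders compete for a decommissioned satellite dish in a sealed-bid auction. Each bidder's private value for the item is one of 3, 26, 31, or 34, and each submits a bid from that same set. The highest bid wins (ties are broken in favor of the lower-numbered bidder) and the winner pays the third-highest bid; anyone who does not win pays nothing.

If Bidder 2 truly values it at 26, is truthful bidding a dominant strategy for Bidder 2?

Consider the case where Bidder 1 bids 3 and Bidder 3 bids 31.
Truthful bid 26: loses, pays 0, utility 0.
Bid 31 instead: wins, pays 3, utility 26 - 3 = 23.
Since 23 > 0, bidding 31 is strictly better here, so truthful bidding is not dominant.

No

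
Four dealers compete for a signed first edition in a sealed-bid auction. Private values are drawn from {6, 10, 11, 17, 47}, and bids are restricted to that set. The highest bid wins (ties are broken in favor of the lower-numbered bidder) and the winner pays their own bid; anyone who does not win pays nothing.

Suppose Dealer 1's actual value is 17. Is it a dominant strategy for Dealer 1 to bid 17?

No

Consider the case where Dealer 2 bids 6, Dealer 3 bids 6 and Dealer 4 bids 6.
Truthful bid 17: wins, pays 17, utility 17 - 17 = 0.
Bid 6 instead: wins, pays 6, utility 17 - 6 = 11.
Since 11 > 0, bidding 6 is strictly better here, so truthful bidding is not dominant.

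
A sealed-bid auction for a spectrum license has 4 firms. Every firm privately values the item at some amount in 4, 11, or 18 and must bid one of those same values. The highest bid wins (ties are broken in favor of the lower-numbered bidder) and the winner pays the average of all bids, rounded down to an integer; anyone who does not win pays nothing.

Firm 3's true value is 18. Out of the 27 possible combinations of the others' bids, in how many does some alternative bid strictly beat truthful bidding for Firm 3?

2

Others bid (4, 4, 4): truth gives 11; bid 11 gives 13 > 11. Violating.
Others bid (4, 4, 11): truth gives 9; bid 11 gives 11 > 9. Violating.
Others bid (4, 4, 18): truth gives 7; no alternative beats it.
Others bid (4, 11, 4): truth gives 9; no alternative beats it.
(Checking all 27 profiles: 2 have a profitable deviation, 25 do not.)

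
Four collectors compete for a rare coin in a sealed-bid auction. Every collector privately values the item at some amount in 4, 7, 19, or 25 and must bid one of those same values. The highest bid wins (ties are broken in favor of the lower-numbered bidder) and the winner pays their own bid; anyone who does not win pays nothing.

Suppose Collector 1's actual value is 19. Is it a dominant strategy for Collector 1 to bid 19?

Consider the case where Collector 2 bids 4, Collector 3 bids 4 and Collector 4 bids 4.
Truthful bid 19: wins, pays 19, utility 19 - 19 = 0.
Bid 4 instead: wins, pays 4, utility 19 - 4 = 15.
Since 15 > 0, bidding 4 is strictly better here, so truthful bidding is not dominant.

No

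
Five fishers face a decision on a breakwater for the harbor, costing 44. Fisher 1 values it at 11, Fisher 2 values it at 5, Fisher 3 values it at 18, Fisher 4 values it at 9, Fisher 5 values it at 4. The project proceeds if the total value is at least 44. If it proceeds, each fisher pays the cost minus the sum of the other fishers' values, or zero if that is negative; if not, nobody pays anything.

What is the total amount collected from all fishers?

Total value 47 ≥ cost 44, so it is built.
Fisher 1: others sum to 36; max(0, 44 - 36) = 8.
Fisher 2: others sum to 42; max(0, 44 - 42) = 2.
Fisher 3: others sum to 29; max(0, 44 - 29) = 15.
Fisher 4: others sum to 38; max(0, 44 - 38) = 6.
Fisher 5: others sum to 43; max(0, 44 - 43) = 1.
Total collected = 8 + 2 + 15 + 6 + 1 = 32.

32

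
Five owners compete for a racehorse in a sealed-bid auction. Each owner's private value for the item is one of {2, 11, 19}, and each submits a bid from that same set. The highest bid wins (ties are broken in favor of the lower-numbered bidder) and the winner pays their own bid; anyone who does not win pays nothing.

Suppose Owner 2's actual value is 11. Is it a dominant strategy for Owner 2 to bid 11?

Check each profile of the others' bids and compare truth against every alternative bid.
Others bid (2, 2, 2, 2): truth gives 0, best alternative gives 0.
Others bid (2, 2, 2, 11): truth gives 0, best alternative gives 0.
Others bid (2, 2, 2, 19): truth gives 0, best alternative gives 0.
Others bid (2, 2, 11, 2): truth gives 0, best alternative gives 0.
Others bid (2, 2, 11, 11): truth gives 0, best alternative gives 0.
Others bid (2, 2, 11, 19): truth gives 0, best alternative gives 0.
(Remaining 75 profiles checked similarly; truth is weakly best in each.)
In every case the truthful bid is at least as good as any alternative, so it is a dominant strategy.

Yes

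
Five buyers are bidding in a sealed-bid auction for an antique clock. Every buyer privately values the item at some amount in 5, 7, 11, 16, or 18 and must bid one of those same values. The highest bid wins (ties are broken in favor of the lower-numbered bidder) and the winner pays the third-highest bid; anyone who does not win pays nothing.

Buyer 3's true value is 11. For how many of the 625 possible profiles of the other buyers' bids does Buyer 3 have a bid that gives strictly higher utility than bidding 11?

Others bid (5, 5, 5, 16): truth gives 0; bid 16 gives 6 > 0. Violating.
Others bid (5, 5, 5, 18): truth gives 0; bid 18 gives 6 > 0. Violating.
Others bid (5, 5, 7, 16): truth gives 0; bid 16 gives 4 > 0. Violating.
Others bid (5, 5, 7, 18): truth gives 0; bid 18 gives 4 > 0. Violating.
Others bid (5, 5, 5, 5): truth gives 6; no alternative beats it.
Others bid (5, 5, 5, 7): truth gives 6; no alternative beats it.
(Checking all 625 profiles: 64 have a profitable deviation, 561 do not.)

64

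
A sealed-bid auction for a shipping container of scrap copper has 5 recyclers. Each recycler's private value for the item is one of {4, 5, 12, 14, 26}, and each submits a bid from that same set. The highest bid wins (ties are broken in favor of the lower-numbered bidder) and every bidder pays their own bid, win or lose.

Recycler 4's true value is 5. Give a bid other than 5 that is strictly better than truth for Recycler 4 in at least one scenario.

4

Suppose Recycler 1 bids 4, Recycler 2 bids 4, Recycler 3 bids 4 and Recycler 5 bids 12.
Bid 5: loses but pays 5, utility -5.
Bid 4: loses but pays 4, utility -4.
So bidding 4 beats truth here (-4 > -5).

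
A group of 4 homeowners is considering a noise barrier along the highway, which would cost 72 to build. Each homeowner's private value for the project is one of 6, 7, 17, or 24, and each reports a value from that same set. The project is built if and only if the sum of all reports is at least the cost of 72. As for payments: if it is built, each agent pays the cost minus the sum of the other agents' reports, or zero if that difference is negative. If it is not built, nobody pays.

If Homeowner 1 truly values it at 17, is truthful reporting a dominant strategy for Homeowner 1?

Check each profile of the others' reports and compare truth against every alternative report.
Others report (24, 24, 24): truth gives 17, best alternative gives 17.
Others report (17, 24, 24): truth gives 10, best alternative gives 10.
Others report (24, 17, 24): truth gives 10, best alternative gives 10.
Others report (24, 24, 17): truth gives 10, best alternative gives 10.
Others report (17, 17, 24): truth gives 3, best alternative gives 3.
Others report (17, 24, 17): truth gives 3, best alternative gives 3.
(Remaining 58 profiles checked similarly; truth is weakly best in each.)
In every case the truthful report is at least as good as any alternative, so it is a dominant strategy.

Yes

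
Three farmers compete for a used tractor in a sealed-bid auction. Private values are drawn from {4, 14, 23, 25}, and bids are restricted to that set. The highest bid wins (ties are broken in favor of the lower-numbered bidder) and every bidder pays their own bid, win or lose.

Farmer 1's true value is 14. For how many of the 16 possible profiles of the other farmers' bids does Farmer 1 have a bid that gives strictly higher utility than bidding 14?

13

Others bid (4, 4): truth gives 0; bid 4 gives 10 > 0. Violating.
Others bid (4, 23): truth gives -14; bid 4 gives -4 > -14. Violating.
Others bid (4, 25): truth gives -14; bid 4 gives -4 > -14. Violating.
Others bid (14, 23): truth gives -14; bid 4 gives -4 > -14. Violating.
Others bid (4, 14): truth gives 0; no alternative beats it.
Others bid (14, 4): truth gives 0; no alternative beats it.
(Checking all 16 profiles: 13 have a profitable deviation, 3 do not.)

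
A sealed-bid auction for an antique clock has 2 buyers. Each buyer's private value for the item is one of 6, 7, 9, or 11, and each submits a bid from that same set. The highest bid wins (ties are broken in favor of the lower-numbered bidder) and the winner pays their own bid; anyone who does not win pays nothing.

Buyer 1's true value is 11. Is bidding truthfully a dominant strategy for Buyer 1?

No

Consider the case where Buyer 2 bids 6.
Truthful bid 11: wins, pays 11, utility 11 - 11 = 0.
Bid 6 instead: wins, pays 6, utility 11 - 6 = 5.
Since 5 > 0, bidding 6 is strictly better here, so truthful bidding is not dominant.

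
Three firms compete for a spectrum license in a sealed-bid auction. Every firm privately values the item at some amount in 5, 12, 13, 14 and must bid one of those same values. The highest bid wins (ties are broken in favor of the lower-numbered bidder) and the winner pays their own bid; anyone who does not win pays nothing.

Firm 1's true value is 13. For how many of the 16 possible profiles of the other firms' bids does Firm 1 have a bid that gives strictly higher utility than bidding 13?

Others bid (5, 5): truth gives 0; bid 5 gives 8 > 0. Violating.
Others bid (5, 12): truth gives 0; bid 12 gives 1 > 0. Violating.
Others bid (12, 5): truth gives 0; bid 12 gives 1 > 0. Violating.
Others bid (12, 12): truth gives 0; bid 12 gives 1 > 0. Violating.
Others bid (5, 13): truth gives 0; no alternative beats it.
Others bid (5, 14): truth gives 0; no alternative beats it.
(Checking all 16 profiles: 4 have a profitable deviation, 12 do not.)

4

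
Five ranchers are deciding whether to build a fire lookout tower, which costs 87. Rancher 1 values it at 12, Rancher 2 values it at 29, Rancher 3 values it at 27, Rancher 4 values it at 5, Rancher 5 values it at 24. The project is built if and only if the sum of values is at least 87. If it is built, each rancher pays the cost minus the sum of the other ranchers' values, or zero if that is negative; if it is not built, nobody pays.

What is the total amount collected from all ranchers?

52

Total value 97 ≥ cost 87, so it is built.
Rancher 1: others sum to 85; max(0, 87 - 85) = 2.
Rancher 2: others sum to 68; max(0, 87 - 68) = 19.
Rancher 3: others sum to 70; max(0, 87 - 70) = 17.
Rancher 4: others sum to 92; max(0, 87 - 92) = 0.
Rancher 5: others sum to 73; max(0, 87 - 73) = 14.
Total collected = 2 + 19 + 17 + 0 + 14 = 52.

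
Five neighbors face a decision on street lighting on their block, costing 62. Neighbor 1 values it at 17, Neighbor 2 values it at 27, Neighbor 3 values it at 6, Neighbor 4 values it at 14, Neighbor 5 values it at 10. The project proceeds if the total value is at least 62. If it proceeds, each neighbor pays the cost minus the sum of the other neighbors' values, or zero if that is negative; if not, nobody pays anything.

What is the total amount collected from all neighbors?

Total value 74 ≥ cost 62, so it is built.
Neighbor 1: others sum to 57; max(0, 62 - 57) = 5.
Neighbor 2: others sum to 47; max(0, 62 - 47) = 15.
Neighbor 3: others sum to 68; max(0, 62 - 68) = 0.
Neighbor 4: others sum to 60; max(0, 62 - 60) = 2.
Neighbor 5: others sum to 64; max(0, 62 - 64) = 0.
Total collected = 5 + 15 + 0 + 2 + 0 = 22.

22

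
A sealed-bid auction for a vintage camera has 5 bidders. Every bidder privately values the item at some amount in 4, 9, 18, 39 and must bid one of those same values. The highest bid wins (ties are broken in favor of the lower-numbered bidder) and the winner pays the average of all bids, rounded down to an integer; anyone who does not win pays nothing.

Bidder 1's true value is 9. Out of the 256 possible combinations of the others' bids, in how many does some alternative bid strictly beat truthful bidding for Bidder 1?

1

Others bid (4, 4, 4, 4): truth gives 4; bid 4 gives 5 > 4. Violating.
Others bid (4, 4, 4, 9): truth gives 3; no alternative beats it.
Others bid (4, 4, 4, 18): truth gives 0; no alternative beats it.
(Checking all 256 profiles: 1 has a profitable deviation, 255 do not.)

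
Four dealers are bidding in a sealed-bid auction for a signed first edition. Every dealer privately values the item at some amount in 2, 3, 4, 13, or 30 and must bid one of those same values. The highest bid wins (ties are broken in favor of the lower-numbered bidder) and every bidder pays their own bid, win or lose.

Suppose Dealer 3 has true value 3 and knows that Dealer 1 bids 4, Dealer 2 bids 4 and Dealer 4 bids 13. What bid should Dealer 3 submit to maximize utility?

2

Bid 2: loses but pays 2, utility -2.
Bid 3: loses but pays 3, utility -3.
Bid 4: loses but pays 4, utility -4.
Bid 13: wins, pays 13, utility 3 - 13 = -10.
Bid 30: wins, pays 30, utility 3 - 30 = -27.
The best choice is 2 with utility -2.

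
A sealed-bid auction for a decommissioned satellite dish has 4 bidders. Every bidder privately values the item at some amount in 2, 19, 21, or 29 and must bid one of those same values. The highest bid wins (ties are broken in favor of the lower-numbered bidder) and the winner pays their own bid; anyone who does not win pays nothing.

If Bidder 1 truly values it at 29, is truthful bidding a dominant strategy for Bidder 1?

No

Consider the case where Bidder 2 bids 2, Bidder 3 bids 2 and Bidder 4 bids 2.
Truthful bid 29: wins, pays 29, utility 29 - 29 = 0.
Bid 2 instead: wins, pays 2, utility 29 - 2 = 27.
Since 27 > 0, bidding 2 is strictly better here, so truthful bidding is not dominant.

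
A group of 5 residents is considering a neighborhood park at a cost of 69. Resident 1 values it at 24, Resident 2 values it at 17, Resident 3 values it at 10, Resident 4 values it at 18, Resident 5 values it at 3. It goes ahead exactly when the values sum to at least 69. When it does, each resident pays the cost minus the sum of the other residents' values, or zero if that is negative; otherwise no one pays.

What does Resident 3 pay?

Total value 72 ≥ cost 69, so the project is built.
The other residents' values sum to 62.
Cost minus that sum is 69 - 62 = 7.

7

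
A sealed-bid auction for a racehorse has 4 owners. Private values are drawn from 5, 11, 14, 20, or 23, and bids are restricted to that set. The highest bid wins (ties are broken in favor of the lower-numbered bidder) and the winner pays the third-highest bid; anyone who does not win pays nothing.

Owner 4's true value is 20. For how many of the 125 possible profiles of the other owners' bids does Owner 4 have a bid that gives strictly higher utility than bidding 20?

27

Others bid (5, 5, 20): truth gives 0; bid 23 gives 15 > 0. Violating.
Others bid (5, 11, 20): truth gives 0; bid 23 gives 9 > 0. Violating.
Others bid (5, 14, 20): truth gives 0; bid 23 gives 6 > 0. Violating.
Others bid (5, 20, 5): truth gives 0; bid 23 gives 15 > 0. Violating.
Others bid (5, 5, 5): truth gives 15; no alternative beats it.
Others bid (5, 5, 11): truth gives 15; no alternative beats it.
(Checking all 125 profiles: 27 have a profitable deviation, 98 do not.)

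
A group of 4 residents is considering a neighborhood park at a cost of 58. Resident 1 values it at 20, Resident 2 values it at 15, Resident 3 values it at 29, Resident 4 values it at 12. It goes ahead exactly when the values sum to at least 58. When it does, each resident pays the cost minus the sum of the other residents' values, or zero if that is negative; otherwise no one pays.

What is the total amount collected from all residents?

Total value 76 ≥ cost 58, so it is built.
Resident 1: others sum to 56; max(0, 58 - 56) = 2.
Resident 2: others sum to 61; max(0, 58 - 61) = 0.
Resident 3: others sum to 47; max(0, 58 - 47) = 11.
Resident 4: others sum to 64; max(0, 58 - 64) = 0.
Total collected = 2 + 0 + 11 + 0 = 13.

13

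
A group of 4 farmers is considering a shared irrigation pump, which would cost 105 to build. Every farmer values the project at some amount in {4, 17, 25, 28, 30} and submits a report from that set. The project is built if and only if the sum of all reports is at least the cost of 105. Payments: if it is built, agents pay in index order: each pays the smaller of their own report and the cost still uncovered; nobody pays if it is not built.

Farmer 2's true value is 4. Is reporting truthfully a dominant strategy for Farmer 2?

Yes

Check each profile of the others' reports and compare truth against every alternative report.
Others report (28, 30, 30): truth gives 0, best alternative gives -13.
Others report (30, 28, 30): truth gives 0, best alternative gives -13.
Others report (30, 30, 28): truth gives 0, best alternative gives -13.
Others report (30, 30, 30): truth gives 0, best alternative gives -13.
Others report (4, 4, 4): truth gives 0, best alternative gives 0.
Others report (4, 4, 17): truth gives 0, best alternative gives 0.
(Remaining 119 profiles checked similarly; truth is weakly best in each.)
In every case the truthful report is at least as good as any alternative, so it is a dominant strategy.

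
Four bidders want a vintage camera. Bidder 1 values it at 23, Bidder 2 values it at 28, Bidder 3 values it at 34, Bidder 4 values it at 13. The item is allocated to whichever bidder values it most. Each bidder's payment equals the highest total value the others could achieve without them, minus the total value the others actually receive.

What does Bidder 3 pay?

28

Bidder 3 has the highest value and receives the item.
Without Bidder 3, the item would go to the next-highest value, 28, so the others could achieve 28.
With Bidder 3 present and winning, the others receive nothing, so their total is 0.
Payment = 28 - 0 = 28.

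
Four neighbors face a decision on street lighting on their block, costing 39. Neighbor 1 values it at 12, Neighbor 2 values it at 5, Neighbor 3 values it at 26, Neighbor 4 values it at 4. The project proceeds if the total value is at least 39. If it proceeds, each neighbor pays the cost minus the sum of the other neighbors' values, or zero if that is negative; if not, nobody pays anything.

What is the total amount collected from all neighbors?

Total value 47 ≥ cost 39, so it is built.
Neighbor 1: others sum to 35; max(0, 39 - 35) = 4.
Neighbor 2: others sum to 42; max(0, 39 - 42) = 0.
Neighbor 3: others sum to 21; max(0, 39 - 21) = 18.
Neighbor 4: others sum to 43; max(0, 39 - 43) = 0.
Total collected = 4 + 0 + 18 + 0 = 22.

22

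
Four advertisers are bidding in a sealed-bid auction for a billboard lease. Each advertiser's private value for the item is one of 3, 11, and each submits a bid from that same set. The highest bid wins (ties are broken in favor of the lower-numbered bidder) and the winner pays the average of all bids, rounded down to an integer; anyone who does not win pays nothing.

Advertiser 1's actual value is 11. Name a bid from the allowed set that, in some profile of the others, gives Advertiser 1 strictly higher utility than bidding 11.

Suppose Advertiser 2 bids 3, Advertiser 3 bids 3 and Advertiser 4 bids 3.
Bid 11: wins, pays 5, utility 11 - 5 = 6.
Bid 3: wins, pays 3, utility 11 - 3 = 8.
So bidding 3 beats truth here (8 > 6).

3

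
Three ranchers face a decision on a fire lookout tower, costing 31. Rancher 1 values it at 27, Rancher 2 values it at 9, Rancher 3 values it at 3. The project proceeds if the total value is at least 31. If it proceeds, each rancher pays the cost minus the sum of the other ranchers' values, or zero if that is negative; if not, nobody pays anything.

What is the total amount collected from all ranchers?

20

Total value 39 ≥ cost 31, so it is built.
Rancher 1: others sum to 12; max(0, 31 - 12) = 19.
Rancher 2: others sum to 30; max(0, 31 - 30) = 1.
Rancher 3: others sum to 36; max(0, 31 - 36) = 0.
Total collected = 19 + 1 + 0 = 20.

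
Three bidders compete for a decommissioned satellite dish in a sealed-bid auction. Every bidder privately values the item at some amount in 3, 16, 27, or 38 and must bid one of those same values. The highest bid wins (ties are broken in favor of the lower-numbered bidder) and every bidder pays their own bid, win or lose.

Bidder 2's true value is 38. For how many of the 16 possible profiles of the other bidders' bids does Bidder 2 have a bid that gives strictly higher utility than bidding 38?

10

Others bid (3, 3): truth gives 0; bid 16 gives 22 > 0. Violating.
Others bid (3, 16): truth gives 0; bid 16 gives 22 > 0. Violating.
Others bid (3, 27): truth gives 0; bid 27 gives 11 > 0. Violating.
Others bid (16, 3): truth gives 0; bid 27 gives 11 > 0. Violating.
Others bid (3, 38): truth gives 0; no alternative beats it.
Others bid (16, 38): truth gives 0; no alternative beats it.
(Checking all 16 profiles: 10 have a profitable deviation, 6 do not.)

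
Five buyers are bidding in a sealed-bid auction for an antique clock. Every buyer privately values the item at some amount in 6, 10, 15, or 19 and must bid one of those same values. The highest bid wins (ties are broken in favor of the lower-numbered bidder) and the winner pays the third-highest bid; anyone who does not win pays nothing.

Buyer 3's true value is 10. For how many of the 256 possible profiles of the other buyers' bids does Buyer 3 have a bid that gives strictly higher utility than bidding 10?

Others bid (6, 6, 6, 15): truth gives 0; bid 15 gives 4 > 0. Violating.
Others bid (6, 6, 6, 19): truth gives 0; bid 19 gives 4 > 0. Violating.
Others bid (6, 6, 15, 6): truth gives 0; bid 15 gives 4 > 0. Violating.
Others bid (6, 6, 19, 6): truth gives 0; bid 19 gives 4 > 0. Violating.
Others bid (6, 6, 6, 6): truth gives 4; no alternative beats it.
Others bid (6, 6, 6, 10): truth gives 4; no alternative beats it.
(Checking all 256 profiles: 8 have a profitable deviation, 248 do not.)

8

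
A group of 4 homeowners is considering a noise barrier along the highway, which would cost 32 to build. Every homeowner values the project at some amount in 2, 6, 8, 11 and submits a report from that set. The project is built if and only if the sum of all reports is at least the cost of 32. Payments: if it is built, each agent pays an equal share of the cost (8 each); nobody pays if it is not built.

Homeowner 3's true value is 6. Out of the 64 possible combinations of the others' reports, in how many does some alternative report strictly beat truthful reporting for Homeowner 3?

6

Others report (6, 11, 11): truth gives -2; report 2 gives 0 > -2. Violating.
Others report (8, 8, 11): truth gives -2; report 2 gives 0 > -2. Violating.
Others report (8, 11, 8): truth gives -2; report 2 gives 0 > -2. Violating.
Others report (11, 6, 11): truth gives -2; report 2 gives 0 > -2. Violating.
Others report (2, 2, 2): truth gives 0; no alternative beats it.
Others report (2, 2, 6): truth gives 0; no alternative beats it.
(Checking all 64 profiles: 6 have a profitable deviation, 58 do not.)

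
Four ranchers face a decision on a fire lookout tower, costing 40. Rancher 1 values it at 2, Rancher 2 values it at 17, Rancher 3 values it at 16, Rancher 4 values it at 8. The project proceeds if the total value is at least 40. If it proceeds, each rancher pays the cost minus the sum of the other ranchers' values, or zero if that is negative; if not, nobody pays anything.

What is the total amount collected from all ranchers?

Total value 43 ≥ cost 40, so it is built.
Rancher 1: others sum to 41; max(0, 40 - 41) = 0.
Rancher 2: others sum to 26; max(0, 40 - 26) = 14.
Rancher 3: others sum to 27; max(0, 40 - 27) = 13.
Rancher 4: others sum to 35; max(0, 40 - 35) = 5.
Total collected = 0 + 14 + 13 + 5 = 32.

32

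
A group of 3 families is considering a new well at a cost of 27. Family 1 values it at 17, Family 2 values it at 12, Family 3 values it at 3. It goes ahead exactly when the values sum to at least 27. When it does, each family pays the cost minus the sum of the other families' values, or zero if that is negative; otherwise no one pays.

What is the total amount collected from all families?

Total value 32 ≥ cost 27, so it is built.
Family 1: others sum to 15; max(0, 27 - 15) = 12.
Family 2: others sum to 20; max(0, 27 - 20) = 7.
Family 3: others sum to 29; max(0, 27 - 29) = 0.
Total collected = 12 + 7 + 0 = 19.

19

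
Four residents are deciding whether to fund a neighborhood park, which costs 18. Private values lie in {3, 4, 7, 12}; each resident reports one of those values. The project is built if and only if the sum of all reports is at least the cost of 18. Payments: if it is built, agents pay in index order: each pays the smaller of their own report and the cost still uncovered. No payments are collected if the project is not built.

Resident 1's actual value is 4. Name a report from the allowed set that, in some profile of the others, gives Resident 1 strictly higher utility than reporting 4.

3

Suppose Resident 2 reports 3, Resident 3 reports 3 and Resident 4 reports 12.
Report 4: project built, pays 4, utility 4 - 4 = 0.
Report 3: project built, pays 3, utility 4 - 3 = 1.
So reporting 3 beats truth here (1 > 0).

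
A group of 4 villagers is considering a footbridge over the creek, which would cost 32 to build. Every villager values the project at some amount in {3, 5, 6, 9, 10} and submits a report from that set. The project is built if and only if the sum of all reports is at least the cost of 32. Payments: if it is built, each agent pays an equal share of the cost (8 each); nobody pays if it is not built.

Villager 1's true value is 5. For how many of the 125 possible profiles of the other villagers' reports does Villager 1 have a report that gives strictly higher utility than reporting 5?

4

Others report (9, 9, 9): truth gives -3; report 3 gives 0 > -3. Violating.
Others report (9, 9, 10): truth gives -3; report 3 gives 0 > -3. Violating.
Others report (9, 10, 9): truth gives -3; report 3 gives 0 > -3. Violating.
Others report (10, 9, 9): truth gives -3; report 3 gives 0 > -3. Violating.
Others report (3, 3, 3): truth gives 0; no alternative beats it.
Others report (3, 3, 5): truth gives 0; no alternative beats it.
(Checking all 125 profiles: 4 have a profitable deviation, 121 do not.)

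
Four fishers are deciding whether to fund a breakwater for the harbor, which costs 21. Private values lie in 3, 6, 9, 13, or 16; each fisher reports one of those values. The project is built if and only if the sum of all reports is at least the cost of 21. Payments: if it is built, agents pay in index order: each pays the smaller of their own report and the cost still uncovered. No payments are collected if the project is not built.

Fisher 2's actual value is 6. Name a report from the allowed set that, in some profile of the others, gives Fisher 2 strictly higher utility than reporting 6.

3

Suppose Fisher 1 reports 3, Fisher 3 reports 3 and Fisher 4 reports 13.
Report 6: project built, pays 6, utility 6 - 6 = 0.
Report 3: project built, pays 3, utility 6 - 3 = 3.
So reporting 3 beats truth here (3 > 0).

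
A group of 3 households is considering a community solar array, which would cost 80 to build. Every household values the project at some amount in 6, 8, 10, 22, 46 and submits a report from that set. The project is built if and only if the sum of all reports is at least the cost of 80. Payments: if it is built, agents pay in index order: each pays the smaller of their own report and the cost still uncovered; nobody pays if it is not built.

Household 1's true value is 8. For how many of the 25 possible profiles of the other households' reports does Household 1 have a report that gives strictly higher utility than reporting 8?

1

Others report (46, 46): truth gives 0; report 6 gives 2 > 0. Violating.
Others report (6, 6): truth gives 0; no alternative beats it.
Others report (6, 8): truth gives 0; no alternative beats it.
(Checking all 25 profiles: 1 has a profitable deviation, 24 do not.)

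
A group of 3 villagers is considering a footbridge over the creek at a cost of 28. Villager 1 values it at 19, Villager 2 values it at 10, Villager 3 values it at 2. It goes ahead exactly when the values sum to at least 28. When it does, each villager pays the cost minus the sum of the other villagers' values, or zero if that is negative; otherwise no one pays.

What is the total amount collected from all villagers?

23

Total value 31 ≥ cost 28, so it is built.
Villager 1: others sum to 12; max(0, 28 - 12) = 16.
Villager 2: others sum to 21; max(0, 28 - 21) = 7.
Villager 3: others sum to 29; max(0, 28 - 29) = 0.
Total collected = 16 + 7 + 0 = 23.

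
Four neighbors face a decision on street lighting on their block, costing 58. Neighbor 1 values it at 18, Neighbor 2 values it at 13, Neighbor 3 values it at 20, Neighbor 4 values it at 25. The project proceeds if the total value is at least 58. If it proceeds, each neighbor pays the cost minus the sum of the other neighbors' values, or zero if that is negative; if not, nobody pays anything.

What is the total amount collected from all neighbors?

9

Total value 76 ≥ cost 58, so it is built.
Neighbor 1: others sum to 58; max(0, 58 - 58) = 0.
Neighbor 2: others sum to 63; max(0, 58 - 63) = 0.
Neighbor 3: others sum to 56; max(0, 58 - 56) = 2.
Neighbor 4: others sum to 51; max(0, 58 - 51) = 7.
Total collected = 0 + 0 + 2 + 7 = 9.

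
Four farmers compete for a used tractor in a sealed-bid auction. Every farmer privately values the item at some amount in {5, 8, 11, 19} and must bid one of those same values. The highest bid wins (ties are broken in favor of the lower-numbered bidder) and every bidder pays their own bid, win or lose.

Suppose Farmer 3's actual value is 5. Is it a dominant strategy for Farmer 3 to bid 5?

Consider the case where Farmer 1 bids 5, Farmer 2 bids 5 and Farmer 4 bids 5.
Truthful bid 5: loses but pays 5, utility -5.
Bid 8 instead: wins, pays 8, utility 5 - 8 = -3.
Since -3 > -5, bidding 8 is strictly better here, so truthful bidding is not dominant.

No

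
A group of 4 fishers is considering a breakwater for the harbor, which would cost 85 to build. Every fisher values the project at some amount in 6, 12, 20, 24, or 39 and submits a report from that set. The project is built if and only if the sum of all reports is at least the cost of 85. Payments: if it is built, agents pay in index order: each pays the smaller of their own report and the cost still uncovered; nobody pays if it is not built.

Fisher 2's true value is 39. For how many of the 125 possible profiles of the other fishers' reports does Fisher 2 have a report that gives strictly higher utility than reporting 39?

Others report (6, 20, 39): truth gives 0; report 20 gives 19 > 0. Violating.
Others report (6, 24, 39): truth gives 0; report 20 gives 19 > 0. Violating.
Others report (6, 39, 20): truth gives 0; report 20 gives 19 > 0. Violating.
Others report (6, 39, 24): truth gives 0; report 20 gives 19 > 0. Violating.
Others report (6, 6, 6): truth gives 0; no alternative beats it.
Others report (6, 6, 12): truth gives 0; no alternative beats it.
(Checking all 125 profiles: 59 have a profitable deviation, 66 do not.)

59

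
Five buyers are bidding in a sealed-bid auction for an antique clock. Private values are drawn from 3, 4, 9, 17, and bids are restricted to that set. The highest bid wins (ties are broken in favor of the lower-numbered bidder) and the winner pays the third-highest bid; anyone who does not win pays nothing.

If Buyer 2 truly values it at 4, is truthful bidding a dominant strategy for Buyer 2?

No

Consider the case where Buyer 1 bids 3, Buyer 3 bids 3, Buyer 4 bids 3 and Buyer 5 bids 9.
Truthful bid 4: loses, pays 0, utility 0.
Bid 9 instead: wins, pays 3, utility 4 - 3 = 1.
Since 1 > 0, bidding 9 is strictly better here, so truthful bidding is not dominant.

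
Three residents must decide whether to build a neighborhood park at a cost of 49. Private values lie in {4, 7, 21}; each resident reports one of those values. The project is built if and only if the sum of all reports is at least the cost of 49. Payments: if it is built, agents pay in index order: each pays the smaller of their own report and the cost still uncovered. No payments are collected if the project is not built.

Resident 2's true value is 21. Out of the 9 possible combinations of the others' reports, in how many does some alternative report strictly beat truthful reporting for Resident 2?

Others report (21, 21): truth gives 0; report 7 gives 14 > 0. Violating.
Others report (4, 4): truth gives 0; no alternative beats it.
Others report (4, 7): truth gives 0; no alternative beats it.
(Checking all 9 profiles: 1 has a profitable deviation, 8 do not.)

1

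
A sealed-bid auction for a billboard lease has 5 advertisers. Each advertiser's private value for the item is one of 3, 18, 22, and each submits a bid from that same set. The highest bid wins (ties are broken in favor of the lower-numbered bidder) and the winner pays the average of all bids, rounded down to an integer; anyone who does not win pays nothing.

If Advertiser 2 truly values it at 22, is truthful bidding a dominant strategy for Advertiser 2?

Check each profile of the others' bids and compare truth against every alternative bid.
Others bid (18, 3, 3, 3): truth gives 13, best alternative gives 0.
Others bid (3, 3, 3, 22): truth gives 12, best alternative gives 0.
Others bid (3, 3, 22, 3): truth gives 12, best alternative gives 0.
Others bid (3, 22, 3, 3): truth gives 12, best alternative gives 0.
Others bid (18, 3, 3, 18): truth gives 10, best alternative gives 0.
Others bid (18, 3, 18, 3): truth gives 10, best alternative gives 0.
(Remaining 75 profiles checked similarly; truth is weakly best in each.)
In every case the truthful bid is at least as good as any alternative, so it is a dominant strategy.

Yes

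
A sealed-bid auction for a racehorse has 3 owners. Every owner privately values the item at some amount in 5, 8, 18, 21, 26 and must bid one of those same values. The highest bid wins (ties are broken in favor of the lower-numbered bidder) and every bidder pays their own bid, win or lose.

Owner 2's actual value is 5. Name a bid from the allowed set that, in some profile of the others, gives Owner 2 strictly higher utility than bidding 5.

8

Suppose Owner 1 bids 5 and Owner 3 bids 5.
Bid 5: loses but pays 5, utility -5.
Bid 8: wins, pays 8, utility 5 - 8 = -3.
So bidding 8 beats truth here (-3 > -5).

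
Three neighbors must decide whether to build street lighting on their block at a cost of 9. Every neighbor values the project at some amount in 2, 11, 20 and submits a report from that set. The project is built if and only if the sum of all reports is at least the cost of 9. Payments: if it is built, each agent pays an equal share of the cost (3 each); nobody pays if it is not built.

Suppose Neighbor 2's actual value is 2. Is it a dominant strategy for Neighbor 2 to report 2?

Yes

Check each profile of the others' reports and compare truth against every alternative report.
Others report (2, 2): truth gives 0, best alternative gives -1.
Others report (2, 11): truth gives -1, best alternative gives -1.
Others report (2, 20): truth gives -1, best alternative gives -1.
Others report (11, 2): truth gives -1, best alternative gives -1.
Others report (11, 11): truth gives -1, best alternative gives -1.
Others report (11, 20): truth gives -1, best alternative gives -1.
(Remaining 3 profiles checked similarly; truth is weakly best in each.)
In every case the truthful report is at least as good as any alternative, so it is a dominant strategy.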